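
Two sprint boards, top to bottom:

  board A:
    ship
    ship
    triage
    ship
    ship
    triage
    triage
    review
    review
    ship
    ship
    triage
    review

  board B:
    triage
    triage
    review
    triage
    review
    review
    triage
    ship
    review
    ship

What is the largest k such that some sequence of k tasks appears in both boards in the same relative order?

Pick triage (board A #3, board B #1) → triage (board A #6, board B #2) → triage (board A #7, board B #4) → review (board A #8, board B #5) → review (board A #9, board B #6) → ship (board A #10, board B #8) → ship (board A #11, board B #10); all 7 tasks appear in both, in order. dp[13][10] = 7 confirms this is the maximum.

7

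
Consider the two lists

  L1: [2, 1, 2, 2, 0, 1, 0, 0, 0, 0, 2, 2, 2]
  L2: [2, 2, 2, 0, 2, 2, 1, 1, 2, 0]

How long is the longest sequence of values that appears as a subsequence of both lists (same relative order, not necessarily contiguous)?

7

Let dp[i][j] be the LCS length of the first i values of L1 and the first j values of L2. dp[i][j] = dp[i-1][j-1]+1 when the i-th and j-th values match, else max(dp[i-1][j], dp[i][j-1]).
    ·  2  2  2  0  2  2  1  1  2  0
 ·  0  0  0  0  0  0  0  0  0  0  0
 2  0  1  1  1  1  1  1  1  1  1  1
 1  0  1  1  1  1  1  1  2  2  2  2
 2  0  1  2  2  2  2  2  2  2  3  3
 2  0  1  2  3  3  3  3  3  3  3  3
 0  0  1  2  3  4  4  4  4  4  4  4
 1  0  1  2  3  4  4  4  5  5  5  5
 0  0  1  2  3  4  4  4  5  5  5  6
 0  0  1  2  3  4  4  4  5  5  5  6
 0  0  1  2  3  4  4  4  5  5  5  6
 0  0  1  2  3  4  4  4  5  5  5  6
 2  0  1  2  3  4  5  5  5  5  6  6
 2  0  1  2  3  4  5  6  6  6  6  6
 2  0  1  2  3  4  5  6  6  6  7  7
dp[13][10] = 7. One LCS (by backtracking along matches): 2, 2, 2, 0, 2, 2, 2.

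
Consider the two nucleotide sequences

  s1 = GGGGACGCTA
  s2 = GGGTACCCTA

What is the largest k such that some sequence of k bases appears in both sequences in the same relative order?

Pick G (s1 #1, s2 #1), G (s1 #2, s2 #2), G (s1 #3, s2 #3), A (s1 #5, s2 #5), C (s1 #6, s2 #7), C (s1 #8, s2 #8), T (s1 #9, s2 #9), A (s1 #10, s2 #10); all 8 bases appear in both, in order. Since dp[10][10] = 8, nothing longer is possible.

8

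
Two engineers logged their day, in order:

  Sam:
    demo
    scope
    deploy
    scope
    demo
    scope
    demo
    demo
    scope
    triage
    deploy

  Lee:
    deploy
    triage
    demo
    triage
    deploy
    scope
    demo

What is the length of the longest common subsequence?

4

Taking demo at Sam[1]=Lee[3], then deploy at Sam[3]=Lee[5], then scope at Sam[6]=Lee[6], then demo at Sam[8]=Lee[7] gives a common subsequence of length 4. Since dp[11][7] = 4, nothing longer is possible.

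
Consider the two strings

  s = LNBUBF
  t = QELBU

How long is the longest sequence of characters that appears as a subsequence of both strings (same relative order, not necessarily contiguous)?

One common subsequence of length 3: L (s #1, t #3), B (s #3, t #4), U (s #4, t #5). Since dp[6][5] = 3, nothing longer is possible.

3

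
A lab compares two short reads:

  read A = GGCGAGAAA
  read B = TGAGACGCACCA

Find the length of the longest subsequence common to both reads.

6

Let dp[i][j] be the LCS length of the first i bases of read A and the first j bases of read B. dp[i][j] = dp[i-1][j-1]+1 when the i-th and j-th bases match, else max(dp[i-1][j], dp[i][j-1]).
    ·  T  G  A  G  A  C  G  C  A  C  C  A
 ·  0  0  0  0  0  0  0  0  0  0  0  0  0
 G  0  0  1  1  1  1  1  1  1  1  1  1  1
 G  0  0  1  1  2  2  2  2  2  2  2  2  2
 C  0  0  1  1  2  2  3  3  3  3  3  3  3
 G  0  0  1  1  2  2  3  4  4  4  4  4  4
 A  0  0  1  2  2  3  3  4  4  5  5  5  5
 G  0  0  1  2  3  3  3  4  4  5  5  5  5
 A  0  0  1  2  3  4  4  4  4  5  5  5  6
 A  0  0  1  2  3  4  4  4  4  5  5  5  6
 A  0  0  1  2  3  4  4  4  4  5  5  5  6
dp[9][12] = 6. One LCS (by backtracking along matches): GGCGAA.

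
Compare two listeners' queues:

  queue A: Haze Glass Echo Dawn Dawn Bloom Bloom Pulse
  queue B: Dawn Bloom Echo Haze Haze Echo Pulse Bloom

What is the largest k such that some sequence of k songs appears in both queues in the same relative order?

3

Pick Haze at queue A[1]=queue B[5]; then Echo at queue A[3]=queue B[6]; then Bloom at queue A[7]=queue B[8]; all 3 songs appear in both, in order. dp[8][8] = 3 confirms this is the maximum.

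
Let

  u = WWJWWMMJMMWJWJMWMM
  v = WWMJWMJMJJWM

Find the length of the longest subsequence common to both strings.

Taking W [1,1]; then W [2,2]; then J [3,4]; then W [5,5]; then M [7,6]; then J [8,7]; then M [10,8]; then J [12,9]; then J [14,10]; then W [16,11]; then M [18,12] gives a common subsequence of length 11. dp[18][12] = 11 confirms this is the maximum.

11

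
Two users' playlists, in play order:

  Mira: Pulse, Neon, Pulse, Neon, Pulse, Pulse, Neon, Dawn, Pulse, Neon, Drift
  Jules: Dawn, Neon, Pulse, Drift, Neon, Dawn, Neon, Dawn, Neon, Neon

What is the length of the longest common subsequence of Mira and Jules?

Match Neon at Mira[2]=Jules[2], Pulse at Mira[3]=Jules[3], Neon at Mira[4]=Jules[5], Neon at Mira[7]=Jules[7], Dawn at Mira[8]=Jules[8], Neon at Mira[10]=Jules[10] — 6 songs in the same relative order in both. Since dp[11][10] = 6, nothing longer is possible.

6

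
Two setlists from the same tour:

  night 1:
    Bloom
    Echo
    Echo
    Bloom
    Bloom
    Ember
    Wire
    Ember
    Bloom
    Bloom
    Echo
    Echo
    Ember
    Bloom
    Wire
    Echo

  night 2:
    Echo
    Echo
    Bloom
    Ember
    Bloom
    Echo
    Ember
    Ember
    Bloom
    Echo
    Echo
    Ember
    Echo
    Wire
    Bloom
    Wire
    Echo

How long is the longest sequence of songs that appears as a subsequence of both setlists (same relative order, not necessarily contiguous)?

Taking Echo at night 1[2]=night 2[1], Echo at night 1[3]=night 2[2], Bloom at night 1[4]=night 2[3], Bloom at night 1[5]=night 2[5], Ember at night 1[6]=night 2[7], Ember at night 1[8]=night 2[8], Bloom at night 1[10]=night 2[9], Echo at night 1[11]=night 2[10], Echo at night 1[12]=night 2[11], Ember at night 1[13]=night 2[12], Bloom at night 1[14]=night 2[15], Wire at night 1[15]=night 2[16], Echo at night 1[16]=night 2[17] gives a common subsequence of length 13. The LCS DP gives dp[16][17] = 13, so this is optimal.

13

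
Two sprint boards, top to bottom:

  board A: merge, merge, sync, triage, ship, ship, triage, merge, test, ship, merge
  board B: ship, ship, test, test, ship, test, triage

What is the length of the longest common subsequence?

Match ship at board A[5]=board B[1], ship at board A[6]=board B[2], test at board A[9]=board B[4], ship at board A[10]=board B[5] — 4 tasks in the same relative order in both. The LCS DP gives dp[11][7] = 4, so this is optimal.

4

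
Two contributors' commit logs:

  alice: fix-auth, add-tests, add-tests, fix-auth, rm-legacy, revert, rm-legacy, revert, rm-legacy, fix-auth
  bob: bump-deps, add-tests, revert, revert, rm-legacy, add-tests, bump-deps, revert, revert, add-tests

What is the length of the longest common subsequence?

Pick add-tests at alice[2]=bob[2], then add-tests at alice[3]=bob[6], then revert at alice[6]=bob[8], then revert at alice[8]=bob[9]; all 4 commits appear in both, in order. Since dp[10][10] = 4, nothing longer is possible.

4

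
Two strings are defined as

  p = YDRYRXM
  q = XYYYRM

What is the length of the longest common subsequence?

4

Let dp[i][j] be the LCS length of the first i characters of p and the first j characters of q. dp[i][j] = dp[i-1][j-1]+1 when the i-th and j-th characters match, else max(dp[i-1][j], dp[i][j-1]).
    ·  X  Y  Y  Y  R  M
 ·  0  0  0  0  0  0  0
 Y  0  0  1  1  1  1  1
 D  0  0  1  1  1  1  1
 R  0  0  1  1  1  2  2
 Y  0  0  1  2  2  2  2
 R  0  0  1  2  2  3  3
 X  0  1  1  2  2  3  3
 M  0  1  1  2  2  3  4
dp[7][6] = 4. One LCS (by backtracking along matches): YYRM.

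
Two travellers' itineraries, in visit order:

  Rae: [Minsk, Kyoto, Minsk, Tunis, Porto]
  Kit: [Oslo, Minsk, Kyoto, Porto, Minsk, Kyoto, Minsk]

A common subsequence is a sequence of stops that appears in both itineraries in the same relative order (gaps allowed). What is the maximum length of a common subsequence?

3

Pick Minsk at Rae[1]=Kit[5] → Kyoto at Rae[2]=Kit[6] → Minsk at Rae[3]=Kit[7]; all 3 stops appear in both, in order. Since dp[5][7] = 3, nothing longer is possible.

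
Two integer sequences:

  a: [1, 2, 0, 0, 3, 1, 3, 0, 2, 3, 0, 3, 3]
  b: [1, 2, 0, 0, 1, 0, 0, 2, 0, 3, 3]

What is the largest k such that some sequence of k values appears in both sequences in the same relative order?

Let dp[i][j] be the LCS length of the first i values of a and the first j values of b. dp[i][j] = dp[i-1][j-1]+1 when the i-th and j-th values match, else max(dp[i-1][j], dp[i][j-1]).
    ·  1  2  0  0  1  0  0  2  0  3  3
 ·  0  0  0  0  0  0  0  0  0  0  0  0
 1  0  1  1  1  1  1  1  1  1  1  1  1
 2  0  1  2  2  2  2  2  2  2  2  2  2
 0  0  1  2  3  3  3  3  3  3  3  3  3
 0  0  1  2  3  4  4  4  4  4  4  4  4
 3  0  1  2  3  4  4  4  4  4  4  5  5
 1  0  1  2  3  4  5  5  5  5  5  5  5
 3  0  1  2  3  4  5  5  5  5  5  6  6
 0  0  1  2  3  4  5  6  6  6  6  6  6
 2  0  1  2  3  4  5  6  6  7  7  7  7
 3  0  1  2  3  4  5  6  6  7  7  8  8
 0  0  1  2  3  4  5  6  7  7  8  8  8
 3  0  1  2  3  4  5  6  7  7  8  9  9
 3  0  1  2  3  4  5  6  7  7  8  9 10
dp[13][11] = 10. One LCS (by backtracking along matches): 1, 2, 0, 0, 1, 0, 2, 0, 3, 3.

10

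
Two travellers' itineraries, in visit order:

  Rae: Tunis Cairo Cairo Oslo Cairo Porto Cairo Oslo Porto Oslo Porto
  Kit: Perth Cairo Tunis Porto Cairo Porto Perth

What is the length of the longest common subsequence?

One common subsequence of length 4: Tunis at Rae[1]=Kit[3]; then Porto at Rae[6]=Kit[4]; then Cairo at Rae[7]=Kit[5]; then Porto at Rae[9]=Kit[6], and the DP table's final entry dp[11][7] is also 4, so no common subsequence is longer.

4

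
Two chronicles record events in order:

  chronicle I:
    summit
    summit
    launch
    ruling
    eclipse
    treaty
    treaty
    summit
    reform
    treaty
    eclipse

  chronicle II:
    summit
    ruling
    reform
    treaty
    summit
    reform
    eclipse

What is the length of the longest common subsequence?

Match summit [2,1]; then ruling [4,2]; then treaty [7,4]; then summit [8,5]; then reform [9,6]; then eclipse [11,7] — 6 events in the same relative order in both. The LCS DP gives dp[11][7] = 6, so this is optimal.

6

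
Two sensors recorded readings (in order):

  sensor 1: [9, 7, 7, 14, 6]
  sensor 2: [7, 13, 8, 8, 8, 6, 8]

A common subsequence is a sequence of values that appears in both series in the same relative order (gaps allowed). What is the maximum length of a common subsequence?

Let dp[i][j] be the LCS length of the first i values of sensor 1 and the first j values of sensor 2. dp[i][j] = dp[i-1][j-1]+1 when the i-th and j-th values match, else max(dp[i-1][j], dp[i][j-1]).
    ·  7 13  8  8  8  6  8
 ·  0  0  0  0  0  0  0  0
 9  0  0  0  0  0  0  0  0
 7  0  1  1  1  1  1  1  1
 7  0  1  1  1  1  1  1  1
14  0  1  1  1  1  1  1  1
 6  0  1  1  1  1  1  2  2
dp[5][7] = 2. One LCS (by backtracking along matches): 7, 6.

2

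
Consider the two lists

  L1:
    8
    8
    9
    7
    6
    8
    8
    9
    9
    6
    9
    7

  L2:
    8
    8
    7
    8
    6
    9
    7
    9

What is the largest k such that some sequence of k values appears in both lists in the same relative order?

7

Match 8 at L1[1]=L2[1], 8 at L1[2]=L2[2], 7 at L1[4]=L2[3], 8 at L1[7]=L2[4], 6 at L1[10]=L2[5], 9 at L1[11]=L2[6], 7 at L1[12]=L2[7] — 7 values in the same relative order in both, and the DP table's final entry dp[12][8] is also 7, so no common subsequence is longer.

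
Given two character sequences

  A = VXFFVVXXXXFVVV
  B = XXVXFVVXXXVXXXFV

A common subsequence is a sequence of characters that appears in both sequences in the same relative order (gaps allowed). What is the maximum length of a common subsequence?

11

Pick V at A[1]=B[3]; then X at A[2]=B[4]; then F at A[4]=B[5]; then V at A[5]=B[6]; then V at A[6]=B[7]; then X at A[7]=B[10]; then X at A[8]=B[12]; then X at A[9]=B[13]; then X at A[10]=B[14]; then F at A[11]=B[15]; then V at A[14]=B[16]; all 11 characters appear in both, in order. The LCS DP gives dp[14][16] = 11, so this is optimal.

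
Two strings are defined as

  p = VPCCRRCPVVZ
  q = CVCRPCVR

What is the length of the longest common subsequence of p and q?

5

Let dp[i][j] be the LCS length of the first i characters of p and the first j characters of q. dp[i][j] = dp[i-1][j-1]+1 when the i-th and j-th characters match, else max(dp[i-1][j], dp[i][j-1]).
    ·  C  V  C  R  P  C  V  R
 ·  0  0  0  0  0  0  0  0  0
 V  0  0  1  1  1  1  1  1  1
 P  0  0  1  1  1  2  2  2  2
 C  0  1  1  2  2  2  3  3  3
 C  0  1  1  2  2  2  3  3  3
 R  0  1  1  2  3  3  3  3  4
 R  0  1  1  2  3  3  3  3  4
 C  0  1  1  2  3  3  4  4  4
 P  0  1  1  2  3  4  4  4  4
 V  0  1  2  2  3  4  4  5  5
 V  0  1  2  2  3  4  4  5  5
 Z  0  1  2  2  3  4  4  5  5
dp[11][8] = 5. One LCS (by backtracking along matches): VCRCV.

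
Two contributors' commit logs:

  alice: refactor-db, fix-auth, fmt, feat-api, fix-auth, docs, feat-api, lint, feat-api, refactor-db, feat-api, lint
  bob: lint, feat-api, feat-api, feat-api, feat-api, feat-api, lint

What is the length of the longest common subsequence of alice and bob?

Taking feat-api at alice[4]=bob[3]; then feat-api at alice[7]=bob[4]; then feat-api at alice[9]=bob[5]; then feat-api at alice[11]=bob[6]; then lint at alice[12]=bob[7] gives a common subsequence of length 5. dp[12][7] = 5 confirms this is the maximum.

5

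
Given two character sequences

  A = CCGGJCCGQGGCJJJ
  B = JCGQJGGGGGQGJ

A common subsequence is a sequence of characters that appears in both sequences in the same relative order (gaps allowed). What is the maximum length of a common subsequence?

7

Match C (A #1, B #2), then G (A #3, B #8), then G (A #4, B #9), then G (A #8, B #10), then Q (A #9, B #11), then G (A #11, B #12), then J (A #15, B #13) — 7 characters in the same relative order in both. Since dp[15][13] = 7, nothing longer is possible.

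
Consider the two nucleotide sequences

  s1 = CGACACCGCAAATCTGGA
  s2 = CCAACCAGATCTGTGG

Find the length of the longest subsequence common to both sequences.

12

One common subsequence of length 12: C (s1 #1, s2 #2); then A (s1 #3, s2 #3); then A (s1 #5, s2 #4); then C (s1 #6, s2 #5); then C (s1 #7, s2 #6); then G (s1 #8, s2 #8); then A (s1 #12, s2 #9); then T (s1 #13, s2 #10); then C (s1 #14, s2 #11); then T (s1 #15, s2 #14); then G (s1 #16, s2 #15); then G (s1 #17, s2 #16). Since dp[18][16] = 12, nothing longer is possible.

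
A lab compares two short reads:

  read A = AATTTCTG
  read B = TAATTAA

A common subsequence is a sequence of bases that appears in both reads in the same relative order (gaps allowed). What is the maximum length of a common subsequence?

One common subsequence of length 4: A (read A #1, read B #2) → A (read A #2, read B #3) → T (read A #3, read B #4) → T (read A #4, read B #5), and the DP table's final entry dp[8][7] is also 4, so no common subsequence is longer.

4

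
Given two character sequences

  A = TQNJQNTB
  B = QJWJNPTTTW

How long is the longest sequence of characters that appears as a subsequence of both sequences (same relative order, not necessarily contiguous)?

4

Let dp[i][j] be the LCS length of the first i characters of A and the first j characters of B. dp[i][j] = dp[i-1][j-1]+1 when the i-th and j-th characters match, else max(dp[i-1][j], dp[i][j-1]).
    ·  Q  J  W  J  N  P  T  T  T  W
 ·  0  0  0  0  0  0  0  0  0  0  0
 T  0  0  0  0  0  0  0  1  1  1  1
 Q  0  1  1  1  1  1  1  1  1  1  1
 N  0  1  1  1  1  2  2  2  2  2  2
 J  0  1  2  2  2  2  2  2  2  2  2
 Q  0  1  2  2  2  2  2  2  2  2  2
 N  0  1  2  2  2  3  3  3  3  3  3
 T  0  1  2  2  2  3  3  4  4  4  4
 B  0  1  2  2  2  3  3  4  4  4  4
dp[8][10] = 4. One LCS (by backtracking along matches): QJNT.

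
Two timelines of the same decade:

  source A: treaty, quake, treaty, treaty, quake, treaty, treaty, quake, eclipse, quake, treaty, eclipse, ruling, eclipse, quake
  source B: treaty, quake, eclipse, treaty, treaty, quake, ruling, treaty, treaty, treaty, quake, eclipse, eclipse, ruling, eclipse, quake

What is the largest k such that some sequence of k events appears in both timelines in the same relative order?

13

Match treaty at source A[1]=source B[1]; then quake at source A[2]=source B[2]; then treaty at source A[3]=source B[4]; then treaty at source A[4]=source B[5]; then quake at source A[5]=source B[6]; then treaty at source A[6]=source B[9]; then treaty at source A[7]=source B[10]; then quake at source A[8]=source B[11]; then eclipse at source A[9]=source B[12]; then eclipse at source A[12]=source B[13]; then ruling at source A[13]=source B[14]; then eclipse at source A[14]=source B[15]; then quake at source A[15]=source B[16] — 13 events in the same relative order in both. Since dp[15][16] = 13, nothing longer is possible.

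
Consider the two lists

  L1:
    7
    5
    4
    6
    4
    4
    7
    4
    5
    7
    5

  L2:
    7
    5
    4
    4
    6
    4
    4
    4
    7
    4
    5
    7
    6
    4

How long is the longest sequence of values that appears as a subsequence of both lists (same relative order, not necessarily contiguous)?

10

Match 7 [1,1], 5 [2,2], 4 [3,4], 6 [4,5], 4 [5,7], 4 [6,8], 7 [7,9], 4 [8,10], 5 [9,11], 7 [10,12] — 10 values in the same relative order in both, and the DP table's final entry dp[11][14] is also 10, so no common subsequence is longer.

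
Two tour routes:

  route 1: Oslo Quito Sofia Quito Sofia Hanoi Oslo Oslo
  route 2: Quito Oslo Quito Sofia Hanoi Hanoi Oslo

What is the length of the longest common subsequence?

Match Oslo (route 1 #1, route 2 #2), then Quito (route 1 #2, route 2 #3), then Sofia (route 1 #3, route 2 #4), then Hanoi (route 1 #6, route 2 #6), then Oslo (route 1 #8, route 2 #7) — 5 stops in the same relative order in both. dp[8][7] = 5 confirms this is the maximum.

5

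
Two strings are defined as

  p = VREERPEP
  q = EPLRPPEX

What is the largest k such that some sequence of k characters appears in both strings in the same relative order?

4

Let dp[i][j] be the LCS length of the first i characters of p and the first j characters of q. dp[i][j] = dp[i-1][j-1]+1 when the i-th and j-th characters match, else max(dp[i-1][j], dp[i][j-1]).
    ·  E  P  L  R  P  P  E  X
 ·  0  0  0  0  0  0  0  0  0
 V  0  0  0  0  0  0  0  0  0
 R  0  0  0  0  1  1  1  1  1
 E  0  1  1  1  1  1  1  2  2
 E  0  1  1  1  1  1  1  2  2
 R  0  1  1  1  2  2  2  2  2
 P  0  1  2  2  2  3  3  3  3
 E  0  1  2  2  2  3  3  4  4
 P  0  1  2  2  2  3  4  4  4
dp[8][8] = 4. One LCS (by backtracking along matches): ERPE.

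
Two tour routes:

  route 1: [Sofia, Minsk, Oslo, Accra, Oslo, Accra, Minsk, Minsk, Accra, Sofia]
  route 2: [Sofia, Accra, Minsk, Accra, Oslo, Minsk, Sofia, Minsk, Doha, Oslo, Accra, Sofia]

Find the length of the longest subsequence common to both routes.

8

One common subsequence of length 8: Sofia (route 1 #1, route 2 #1) → Minsk (route 1 #2, route 2 #3) → Accra (route 1 #4, route 2 #4) → Oslo (route 1 #5, route 2 #5) → Minsk (route 1 #7, route 2 #6) → Minsk (route 1 #8, route 2 #8) → Accra (route 1 #9, route 2 #11) → Sofia (route 1 #10, route 2 #12). Since dp[10][12] = 8, nothing longer is possible.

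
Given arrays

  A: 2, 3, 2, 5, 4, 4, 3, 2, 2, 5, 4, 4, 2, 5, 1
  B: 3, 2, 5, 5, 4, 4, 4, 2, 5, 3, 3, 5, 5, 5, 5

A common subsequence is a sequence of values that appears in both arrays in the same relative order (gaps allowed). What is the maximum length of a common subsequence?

One common subsequence of length 8: 3 (A #2, B #1) → 2 (A #3, B #2) → 5 (A #4, B #4) → 4 (A #5, B #6) → 4 (A #6, B #7) → 3 (A #7, B #11) → 5 (A #10, B #14) → 5 (A #14, B #15). dp[15][15] = 8 confirms this is the maximum.

8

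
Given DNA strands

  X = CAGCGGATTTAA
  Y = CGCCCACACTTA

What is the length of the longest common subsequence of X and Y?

7

Let dp[i][j] be the LCS length of the first i bases of X and the first j bases of Y. dp[i][j] = dp[i-1][j-1]+1 when the i-th and j-th bases match, else max(dp[i-1][j], dp[i][j-1]).
    ·  C  G  C  C  C  A  C  A  C  T  T  A
 ·  0  0  0  0  0  0  0  0  0  0  0  0  0
 C  0  1  1  1  1  1  1  1  1  1  1  1  1
 A  0  1  1  1  1  1  2  2  2  2  2  2  2
 G  0  1  2  2  2  2  2  2  2  2  2  2  2
 C  0  1  2  3  3  3  3  3  3  3  3  3  3
 G  0  1  2  3  3  3  3  3  3  3  3  3  3
 G  0  1  2  3  3  3  3  3  3  3  3  3  3
 A  0  1  2  3  3  3  4  4  4  4  4  4  4
 T  0  1  2  3  3  3  4  4  4  4  5  5  5
 T  0  1  2  3  3  3  4  4  4  4  5  6  6
 T  0  1  2  3  3  3  4  4  4  4  5  6  6
 A  0  1  2  3  3  3  4  4  5  5  5  6  7
 A  0  1  2  3  3  3  4  4  5  5  5  6  7
dp[12][12] = 7. One LCS (by backtracking along matches): CACATTA.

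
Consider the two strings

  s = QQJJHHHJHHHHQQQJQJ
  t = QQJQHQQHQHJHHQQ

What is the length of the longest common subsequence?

One common subsequence of length 11: Q [1,1] → Q [2,2] → J [3,3] → H [5,5] → H [6,8] → H [7,10] → J [8,11] → H [11,12] → H [12,13] → Q [15,14] → Q [17,15], and the DP table's final entry dp[18][15] is also 11, so no common subsequence is longer.

11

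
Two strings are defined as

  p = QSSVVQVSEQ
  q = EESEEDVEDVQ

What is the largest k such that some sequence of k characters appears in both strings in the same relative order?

Let dp[i][j] be the LCS length of the first i characters of p and the first j characters of q. dp[i][j] = dp[i-1][j-1]+1 when the i-th and j-th characters match, else max(dp[i-1][j], dp[i][j-1]).
    ·  E  E  S  E  E  D  V  E  D  V  Q
 ·  0  0  0  0  0  0  0  0  0  0  0  0
 Q  0  0  0  0  0  0  0  0  0  0  0  1
 S  0  0  0  1  1  1  1  1  1  1  1  1
 S  0  0  0  1  1  1  1  1  1  1  1  1
 V  0  0  0  1  1  1  1  2  2  2  2  2
 V  0  0  0  1  1  1  1  2  2  2  3  3
 Q  0  0  0  1  1  1  1  2  2  2  3  4
 V  0  0  0  1  1  1  1  2  2  2  3  4
 S  0  0  0  1  1  1  1  2  2  2  3  4
 E  0  1  1  1  2  2  2  2  3  3  3  4
 Q  0  1  1  1  2  2  2  2  3  3  3  4
dp[10][11] = 4. One LCS (by backtracking along matches): SVVQ.

4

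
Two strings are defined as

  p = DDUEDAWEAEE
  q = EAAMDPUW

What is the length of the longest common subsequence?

3

Pick D at p[1]=q[5]; then U at p[3]=q[7]; then W at p[7]=q[8]; all 3 characters appear in both, in order. Since dp[11][8] = 3, nothing longer is possible.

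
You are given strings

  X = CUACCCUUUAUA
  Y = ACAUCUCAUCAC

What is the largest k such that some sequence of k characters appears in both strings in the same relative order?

7

One common subsequence of length 7: C at X[1]=Y[2] → U at X[2]=Y[4] → C at X[4]=Y[5] → C at X[6]=Y[7] → A at X[10]=Y[8] → U at X[11]=Y[9] → A at X[12]=Y[11], and the DP table's final entry dp[12][12] is also 7, so no common subsequence is longer.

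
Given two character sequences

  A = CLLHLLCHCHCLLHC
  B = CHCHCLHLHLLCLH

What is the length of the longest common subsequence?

Pick C at A[1]=B[5], then L at A[2]=B[6], then L at A[3]=B[8], then H at A[4]=B[9], then L at A[5]=B[10], then L at A[6]=B[11], then C at A[11]=B[12], then L at A[13]=B[13], then H at A[14]=B[14]; all 9 characters appear in both, in order. Since dp[15][14] = 9, nothing longer is possible.

9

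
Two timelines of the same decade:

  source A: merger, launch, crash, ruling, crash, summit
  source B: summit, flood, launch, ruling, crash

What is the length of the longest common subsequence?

Match launch [2,3] → ruling [4,4] → crash [5,5] — 3 events in the same relative order in both. dp[6][5] = 3 confirms this is the maximum.

3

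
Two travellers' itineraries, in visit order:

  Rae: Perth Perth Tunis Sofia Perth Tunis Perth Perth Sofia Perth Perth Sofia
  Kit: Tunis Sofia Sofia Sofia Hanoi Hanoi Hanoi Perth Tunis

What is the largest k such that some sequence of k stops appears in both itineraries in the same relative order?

Match Tunis (Rae #3, Kit #1) → Sofia (Rae #4, Kit #4) → Perth (Rae #5, Kit #8) → Tunis (Rae #6, Kit #9) — 4 stops in the same relative order in both. dp[12][9] = 4 confirms this is the maximum.

4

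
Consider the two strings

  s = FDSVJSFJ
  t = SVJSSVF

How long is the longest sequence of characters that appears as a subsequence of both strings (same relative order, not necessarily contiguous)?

5

Let dp[i][j] be the LCS length of the first i characters of s and the first j characters of t. dp[i][j] = dp[i-1][j-1]+1 when the i-th and j-th characters match, else max(dp[i-1][j], dp[i][j-1]).
    ·  S  V  J  S  S  V  F
 ·  0  0  0  0  0  0  0  0
 F  0  0  0  0  0  0  0  1
 D  0  0  0  0  0  0  0  1
 S  0  1  1  1  1  1  1  1
 V  0  1  2  2  2  2  2  2
 J  0  1  2  3  3  3  3  3
 S  0  1  2  3  4  4  4  4
 F  0  1  2  3  4  4  4  5
 J  0  1  2  3  4  4  4  5
dp[8][7] = 5. One LCS (by backtracking along matches): SVJSF.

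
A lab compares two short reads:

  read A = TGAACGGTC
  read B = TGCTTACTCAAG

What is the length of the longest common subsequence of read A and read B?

Let dp[i][j] be the LCS length of the first i bases of read A and the first j bases of read B. dp[i][j] = dp[i-1][j-1]+1 when the i-th and j-th bases match, else max(dp[i-1][j], dp[i][j-1]).
    ·  T  G  C  T  T  A  C  T  C  A  A  G
 ·  0  0  0  0  0  0  0  0  0  0  0  0  0
 T  0  1  1  1  1  1  1  1  1  1  1  1  1
 G  0  1  2  2  2  2  2  2  2  2  2  2  2
 A  0  1  2  2  2  2  3  3  3  3  3  3  3
 A  0  1  2  2  2  2  3  3  3  3  4  4  4
 C  0  1  2  3  3  3  3  4  4  4  4  4  4
 G  0  1  2  3  3  3  3  4  4  4  4  4  5
 G  0  1  2  3  3  3  3  4  4  4  4  4  5
 T  0  1  2  3  4  4  4  4  5  5  5  5  5
 C  0  1  2  3  4  4  4  5  5  6  6  6  6
dp[9][12] = 6. One LCS (by backtracking along matches): TGACTC.

6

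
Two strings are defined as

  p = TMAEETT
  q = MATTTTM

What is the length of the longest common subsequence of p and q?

4

Let dp[i][j] be the LCS length of the first i characters of p and the first j characters of q. dp[i][j] = dp[i-1][j-1]+1 when the i-th and j-th characters match, else max(dp[i-1][j], dp[i][j-1]).
    ·  M  A  T  T  T  T  M
 ·  0  0  0  0  0  0  0  0
 T  0  0  0  1  1  1  1  1
 M  0  1  1  1  1  1  1  2
 A  0  1  2  2  2  2  2  2
 E  0  1  2  2  2  2  2  2
 E  0  1  2  2  2  2  2  2
 T  0  1  2  3  3  3  3  3
 T  0  1  2  3  4  4  4  4
dp[7][7] = 4. One LCS (by backtracking along matches): MATT.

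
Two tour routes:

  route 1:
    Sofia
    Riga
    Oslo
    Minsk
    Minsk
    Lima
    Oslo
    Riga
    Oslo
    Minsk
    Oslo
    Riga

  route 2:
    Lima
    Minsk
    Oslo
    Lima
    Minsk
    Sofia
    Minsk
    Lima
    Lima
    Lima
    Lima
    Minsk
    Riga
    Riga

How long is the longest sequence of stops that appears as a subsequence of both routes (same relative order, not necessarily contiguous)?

Match Oslo at route 1[3]=route 2[3]; then Minsk at route 1[4]=route 2[5]; then Minsk at route 1[5]=route 2[7]; then Lima at route 1[6]=route 2[11]; then Riga at route 1[8]=route 2[13]; then Riga at route 1[12]=route 2[14] — 6 stops in the same relative order in both. Since dp[12][14] = 6, nothing longer is possible.

6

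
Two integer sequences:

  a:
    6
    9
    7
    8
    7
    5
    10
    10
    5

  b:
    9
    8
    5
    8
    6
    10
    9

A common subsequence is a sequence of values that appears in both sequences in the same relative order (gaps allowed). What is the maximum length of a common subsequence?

4

Let dp[i][j] be the LCS length of the first i values of a and the first j values of b. dp[i][j] = dp[i-1][j-1]+1 when the i-th and j-th values match, else max(dp[i-1][j], dp[i][j-1]).
    ·  9  8  5  8  6 10  9
 ·  0  0  0  0  0  0  0  0
 6  0  0  0  0  0  1  1  1
 9  0  1  1  1  1  1  1  2
 7  0  1  1  1  1  1  1  2
 8  0  1  2  2  2  2  2  2
 7  0  1  2  2  2  2  2  2
 5  0  1  2  3  3  3  3  3
10  0  1  2  3  3  3  4  4
10  0  1  2  3  3  3  4  4
 5  0  1  2  3  3  3  4  4
dp[9][7] = 4. One LCS (by backtracking along matches): 9, 8, 5, 10.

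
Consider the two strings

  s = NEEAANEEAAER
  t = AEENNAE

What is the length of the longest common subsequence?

5

Let dp[i][j] be the LCS length of the first i characters of s and the first j characters of t. dp[i][j] = dp[i-1][j-1]+1 when the i-th and j-th characters match, else max(dp[i-1][j], dp[i][j-1]).
    ·  A  E  E  N  N  A  E
 ·  0  0  0  0  0  0  0  0
 N  0  0  0  0  1  1  1  1
 E  0  0  1  1  1  1  1  2
 E  0  0  1  2  2  2  2  2
 A  0  1  1  2  2  2  3  3
 A  0  1  1  2  2  2  3  3
 N  0  1  1  2  3  3  3  3
 E  0  1  2  2  3  3  3  4
 E  0  1  2  3  3  3  3  4
 A  0  1  2  3  3  3  4  4
 A  0  1  2  3  3  3  4  4
 E  0  1  2  3  3  3  4  5
 R  0  1  2  3  3  3  4  5
dp[12][7] = 5. One LCS (by backtracking along matches): EENAE.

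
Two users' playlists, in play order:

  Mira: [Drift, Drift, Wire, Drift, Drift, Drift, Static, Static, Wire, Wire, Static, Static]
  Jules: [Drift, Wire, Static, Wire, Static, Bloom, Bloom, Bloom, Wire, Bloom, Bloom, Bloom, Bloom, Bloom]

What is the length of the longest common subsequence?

Taking Drift at Mira[2]=Jules[1] → Wire at Mira[3]=Jules[2] → Static at Mira[7]=Jules[3] → Static at Mira[8]=Jules[5] → Wire at Mira[9]=Jules[9] gives a common subsequence of length 5. Since dp[12][14] = 5, nothing longer is possible.

5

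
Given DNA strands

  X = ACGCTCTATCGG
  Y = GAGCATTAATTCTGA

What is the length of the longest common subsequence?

Match A at X[1]=Y[2] → G at X[3]=Y[3] → C at X[4]=Y[4] → T at X[5]=Y[6] → T at X[7]=Y[7] → A at X[8]=Y[9] → T at X[9]=Y[11] → C at X[10]=Y[12] → G at X[11]=Y[14] — 9 bases in the same relative order in both. dp[12][15] = 9 confirms this is the maximum.

9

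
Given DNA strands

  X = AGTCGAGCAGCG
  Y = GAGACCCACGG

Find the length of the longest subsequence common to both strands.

7

Match A [1,2] → G [2,3] → C [4,7] → A [6,8] → C [8,9] → G [10,10] → G [12,11] — 7 bases in the same relative order in both, and the DP table's final entry dp[12][11] is also 7, so no common subsequence is longer.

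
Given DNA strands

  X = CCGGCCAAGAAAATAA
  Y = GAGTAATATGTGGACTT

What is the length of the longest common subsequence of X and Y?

8

Taking G [4,1]; then A [8,2]; then G [9,3]; then A [10,5]; then A [11,6]; then A [12,8]; then A [13,14]; then T [14,17] gives a common subsequence of length 8. Since dp[16][17] = 8, nothing longer is possible.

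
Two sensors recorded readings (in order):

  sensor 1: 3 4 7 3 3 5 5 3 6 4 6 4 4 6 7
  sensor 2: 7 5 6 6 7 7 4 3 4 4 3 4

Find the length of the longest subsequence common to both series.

6

Taking 7 (sensor 1 #3, sensor 2 #1); then 5 (sensor 1 #6, sensor 2 #2); then 3 (sensor 1 #8, sensor 2 #8); then 4 (sensor 1 #10, sensor 2 #9); then 4 (sensor 1 #12, sensor 2 #10); then 4 (sensor 1 #13, sensor 2 #12) gives a common subsequence of length 6. dp[15][12] = 6 confirms this is the maximum.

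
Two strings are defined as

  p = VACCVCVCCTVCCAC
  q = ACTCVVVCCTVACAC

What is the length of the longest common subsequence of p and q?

12

Pick A (p #2, q #1), C (p #3, q #2), C (p #4, q #4), V (p #5, q #6), V (p #7, q #7), C (p #8, q #8), C (p #9, q #9), T (p #10, q #10), V (p #11, q #11), C (p #13, q #13), A (p #14, q #14), C (p #15, q #15); all 12 characters appear in both, in order. The LCS DP gives dp[15][15] = 12, so this is optimal.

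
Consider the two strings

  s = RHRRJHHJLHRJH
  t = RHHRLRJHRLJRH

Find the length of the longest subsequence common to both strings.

Pick R at s[1]=t[1], then H at s[2]=t[3], then R at s[3]=t[4], then R at s[4]=t[6], then J at s[5]=t[7], then H at s[6]=t[8], then J at s[8]=t[11], then R at s[11]=t[12], then H at s[13]=t[13]; all 9 characters appear in both, in order. Since dp[13][13] = 9, nothing longer is possible.

9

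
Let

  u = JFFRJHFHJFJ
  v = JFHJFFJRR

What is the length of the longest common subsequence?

6

Let dp[i][j] be the LCS length of the first i characters of u and the first j characters of v. dp[i][j] = dp[i-1][j-1]+1 when the i-th and j-th characters match, else max(dp[i-1][j], dp[i][j-1]).
    ·  J  F  H  J  F  F  J  R  R
 ·  0  0  0  0  0  0  0  0  0  0
 J  0  1  1  1  1  1  1  1  1  1
 F  0  1  2  2  2  2  2  2  2  2
 F  0  1  2  2  2  3  3  3  3  3
 R  0  1  2  2  2  3  3  3  4  4
 J  0  1  2  2  3  3  3  4  4  4
 H  0  1  2  3  3  3  3  4  4  4
 F  0  1  2  3  3  4  4  4  4  4
 H  0  1  2  3  3  4  4  4  4  4
 J  0  1  2  3  4  4  4  5  5  5
 F  0  1  2  3  4  5  5  5  5  5
 J  0  1  2  3  4  5  5  6  6  6
dp[11][9] = 6. One LCS (by backtracking along matches): JFJFFJ.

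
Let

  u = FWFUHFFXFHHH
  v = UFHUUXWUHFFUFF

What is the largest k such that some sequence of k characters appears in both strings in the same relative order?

Match F (u #1, v #2), then W (u #2, v #7), then U (u #4, v #8), then H (u #5, v #9), then F (u #6, v #11), then F (u #7, v #13), then F (u #9, v #14) — 7 characters in the same relative order in both. Since dp[12][14] = 7, nothing longer is possible.

7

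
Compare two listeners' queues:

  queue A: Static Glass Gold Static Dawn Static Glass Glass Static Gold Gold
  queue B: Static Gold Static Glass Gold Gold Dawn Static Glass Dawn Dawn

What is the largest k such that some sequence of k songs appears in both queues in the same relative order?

One common subsequence of length 6: Static [1,3] → Glass [2,4] → Gold [3,6] → Dawn [5,7] → Static [6,8] → Glass [7,9], and the DP table's final entry dp[11][11] is also 6, so no common subsequence is longer.

6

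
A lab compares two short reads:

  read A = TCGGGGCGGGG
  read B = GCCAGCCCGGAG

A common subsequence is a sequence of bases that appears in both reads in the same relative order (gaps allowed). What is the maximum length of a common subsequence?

Let dp[i][j] be the LCS length of the first i bases of read A and the first j bases of read B. dp[i][j] = dp[i-1][j-1]+1 when the i-th and j-th bases match, else max(dp[i-1][j], dp[i][j-1]).
    ·  G  C  C  A  G  C  C  C  G  G  A  G
 ·  0  0  0  0  0  0  0  0  0  0  0  0  0
 T  0  0  0  0  0  0  0  0  0  0  0  0  0
 C  0  0  1  1  1  1  1  1  1  1  1  1  1
 G  0  1  1  1  1  2  2  2  2  2  2  2  2
 G  0  1  1  1  1  2  2  2  2  3  3  3  3
 G  0  1  1  1  1  2  2  2  2  3  4  4  4
 G  0  1  1  1  1  2  2  2  2  3  4  4  5
 C  0  1  2  2  2  2  3  3  3  3  4  4  5
 G  0  1  2  2  2  3  3  3  3  4  4  4  5
 G  0  1  2  2  2  3  3  3  3  4  5  5  5
 G  0  1  2  2  2  3  3  3  3  4  5  5  6
 G  0  1  2  2  2  3  3  3  3  4  5  5  6
dp[11][12] = 6. One LCS (by backtracking along matches): CGCGGG.

6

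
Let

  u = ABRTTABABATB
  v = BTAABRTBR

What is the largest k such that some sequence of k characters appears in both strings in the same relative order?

Let dp[i][j] be the LCS length of the first i characters of u and the first j characters of v. dp[i][j] = dp[i-1][j-1]+1 when the i-th and j-th characters match, else max(dp[i-1][j], dp[i][j-1]).
    ·  B  T  A  A  B  R  T  B  R
 ·  0  0  0  0  0  0  0  0  0  0
 A  0  0  0  1  1  1  1  1  1  1
 B  0  1  1  1  1  2  2  2  2  2
 R  0  1  1  1  1  2  3  3  3  3
 T  0  1  2  2  2  2  3  4  4  4
 T  0  1  2  2  2  2  3  4  4  4
 A  0  1  2  3  3  3  3  4  4  4
 B  0  1  2  3  3  4  4  4  5  5
 A  0  1  2  3  4  4  4  4  5  5
 B  0  1  2  3  4  5  5  5  5  5
 A  0  1  2  3  4  5  5  5  5  5
 T  0  1  2  3  4  5  5  6  6  6
 B  0  1  2  3  4  5  5  6  7  7
dp[12][9] = 7. One LCS (by backtracking along matches): BTAABTB.

7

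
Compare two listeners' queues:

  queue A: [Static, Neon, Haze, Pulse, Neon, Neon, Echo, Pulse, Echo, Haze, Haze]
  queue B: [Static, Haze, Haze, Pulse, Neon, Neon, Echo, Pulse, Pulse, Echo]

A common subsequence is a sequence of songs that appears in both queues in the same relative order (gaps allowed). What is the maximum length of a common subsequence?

8

Match Static at queue A[1]=queue B[1]; then Haze at queue A[3]=queue B[3]; then Pulse at queue A[4]=queue B[4]; then Neon at queue A[5]=queue B[5]; then Neon at queue A[6]=queue B[6]; then Echo at queue A[7]=queue B[7]; then Pulse at queue A[8]=queue B[9]; then Echo at queue A[9]=queue B[10] — 8 songs in the same relative order in both. The LCS DP gives dp[11][10] = 8, so this is optimal.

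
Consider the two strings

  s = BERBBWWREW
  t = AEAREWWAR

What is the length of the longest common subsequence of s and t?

5

Match E (s #2, t #2), then R (s #3, t #4), then W (s #6, t #6), then W (s #7, t #7), then R (s #8, t #9) — 5 characters in the same relative order in both, and the DP table's final entry dp[10][9] is also 5, so no common subsequence is longer.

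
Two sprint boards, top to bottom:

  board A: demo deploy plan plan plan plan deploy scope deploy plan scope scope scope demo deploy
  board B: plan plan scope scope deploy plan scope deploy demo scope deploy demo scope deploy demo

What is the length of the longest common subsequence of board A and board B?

9

Taking plan at board A[3]=board B[1], plan at board A[4]=board B[2], scope at board A[8]=board B[4], deploy at board A[9]=board B[5], plan at board A[10]=board B[6], scope at board A[11]=board B[7], scope at board A[12]=board B[10], scope at board A[13]=board B[13], demo at board A[14]=board B[15] gives a common subsequence of length 9, and the DP table's final entry dp[15][15] is also 9, so no common subsequence is longer.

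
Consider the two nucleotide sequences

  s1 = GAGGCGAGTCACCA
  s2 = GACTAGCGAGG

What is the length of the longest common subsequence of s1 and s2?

7

Match G at s1[1]=s2[1] → A at s1[2]=s2[5] → G at s1[4]=s2[6] → C at s1[5]=s2[7] → G at s1[6]=s2[8] → A at s1[7]=s2[9] → G at s1[8]=s2[11] — 7 bases in the same relative order in both, and the DP table's final entry dp[14][11] is also 7, so no common subsequence is longer.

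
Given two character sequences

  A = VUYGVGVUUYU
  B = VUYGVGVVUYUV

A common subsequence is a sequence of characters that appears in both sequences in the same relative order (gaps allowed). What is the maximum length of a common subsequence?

Match V [1,1] → U [2,2] → Y [3,3] → G [4,4] → V [5,5] → G [6,6] → V [7,8] → U [9,9] → Y [10,10] → U [11,11] — 10 characters in the same relative order in both. The LCS DP gives dp[11][12] = 10, so this is optimal.

10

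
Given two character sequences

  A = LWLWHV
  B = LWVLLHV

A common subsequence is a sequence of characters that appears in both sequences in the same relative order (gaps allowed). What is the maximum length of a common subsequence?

5

Let dp[i][j] be the LCS length of the first i characters of A and the first j characters of B. dp[i][j] = dp[i-1][j-1]+1 when the i-th and j-th characters match, else max(dp[i-1][j], dp[i][j-1]).
    ·  L  W  V  L  L  H  V
 ·  0  0  0  0  0  0  0  0
 L  0  1  1  1  1  1  1  1
 W  0  1  2  2  2  2  2  2
 L  0  1  2  2  3  3  3  3
 W  0  1  2  2  3  3  3  3
 H  0  1  2  2  3  3  4  4
 V  0  1  2  3  3  3  4  5
dp[6][7] = 5. One LCS (by backtracking along matches): LWLHV.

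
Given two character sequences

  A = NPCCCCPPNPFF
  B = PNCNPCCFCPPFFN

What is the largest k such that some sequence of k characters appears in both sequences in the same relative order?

9

Match N at A[1]=B[4] → P at A[2]=B[5] → C at A[3]=B[6] → C at A[4]=B[7] → C at A[6]=B[9] → P at A[8]=B[10] → P at A[10]=B[11] → F at A[11]=B[12] → F at A[12]=B[13] — 9 characters in the same relative order in both, and the DP table's final entry dp[12][14] is also 9, so no common subsequence is longer.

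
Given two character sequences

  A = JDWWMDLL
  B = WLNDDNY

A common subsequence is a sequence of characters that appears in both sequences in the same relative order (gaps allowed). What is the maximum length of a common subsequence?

2

Let dp[i][j] be the LCS length of the first i characters of A and the first j characters of B. dp[i][j] = dp[i-1][j-1]+1 when the i-th and j-th characters match, else max(dp[i-1][j], dp[i][j-1]).
    ·  W  L  N  D  D  N  Y
 ·  0  0  0  0  0  0  0  0
 J  0  0  0  0  0  0  0  0
 D  0  0  0  0  1  1  1  1
 W  0  1  1  1  1  1  1  1
 W  0  1  1  1  1  1  1  1
 M  0  1  1  1  1  1  1  1
 D  0  1  1  1  2  2  2  2
 L  0  1  2  2  2  2  2  2
 L  0  1  2  2  2  2  2  2
dp[8][7] = 2. One LCS (by backtracking along matches): DD.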